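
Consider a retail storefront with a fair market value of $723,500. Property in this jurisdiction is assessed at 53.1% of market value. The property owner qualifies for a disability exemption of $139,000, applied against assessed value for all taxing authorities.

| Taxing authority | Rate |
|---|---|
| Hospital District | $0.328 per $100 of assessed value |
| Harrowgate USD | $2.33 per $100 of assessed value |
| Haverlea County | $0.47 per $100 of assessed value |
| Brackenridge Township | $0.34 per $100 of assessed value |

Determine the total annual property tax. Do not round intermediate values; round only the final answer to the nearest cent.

Assessed value = $723,500 × 0.531 = $384,178.5
Taxable value = $384,178.5 − $139,000 = $245,178.5
Hospital District: $245,178.5 × 0.00328 = $804.18548
Harrowgate USD: $245,178.5 × 0.0233 = $5,712.65905
Haverlea County: $245,178.5 × 0.0047 = $1,152.33895
Brackenridge Township: $245,178.5 × 0.0034 = $833.6069
Total = $804.18548 + $5,712.65905 + $1,152.33895 + $833.6069 = $8,502.79038

$8,502.79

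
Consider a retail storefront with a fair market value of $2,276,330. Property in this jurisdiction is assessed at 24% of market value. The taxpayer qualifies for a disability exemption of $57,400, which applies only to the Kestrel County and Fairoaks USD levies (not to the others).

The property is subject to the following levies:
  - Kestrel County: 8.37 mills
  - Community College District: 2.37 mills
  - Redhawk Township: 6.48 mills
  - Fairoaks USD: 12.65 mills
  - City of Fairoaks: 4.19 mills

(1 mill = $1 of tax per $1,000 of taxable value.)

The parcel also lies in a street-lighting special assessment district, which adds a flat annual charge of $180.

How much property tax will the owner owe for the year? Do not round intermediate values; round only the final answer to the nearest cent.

Assessed value = $2,276,330 × 0.24 = $546,319.2
Kestrel County: ($546,319.2 − $57,400) × 0.00837 = $488,919.2 × 0.00837 = $4,092.253704
Community College District: $546,319.2 × 0.00237 = $1,294.776504
Redhawk Township: $546,319.2 × 0.00648 = $3,540.148416
Fairoaks USD: ($546,319.2 − $57,400) × 0.01265 = $488,919.2 × 0.01265 = $6,184.82788
City of Fairoaks: $546,319.2 × 0.00419 = $2,289.077448
Levies subtotal = $17,401.083952
Total = $17,401.083952 + $180 = $17,581.083952

$17,581.08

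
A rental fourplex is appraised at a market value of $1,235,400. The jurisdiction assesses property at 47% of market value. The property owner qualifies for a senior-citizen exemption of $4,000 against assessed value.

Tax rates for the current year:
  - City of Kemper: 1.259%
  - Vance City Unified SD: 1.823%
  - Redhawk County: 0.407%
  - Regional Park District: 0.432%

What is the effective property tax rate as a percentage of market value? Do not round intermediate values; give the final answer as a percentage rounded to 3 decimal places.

1.830%

Assessed value = $1,235,400 × 0.47 = $580,638
Taxable value = $580,638 − $4,000 = $576,638
City of Kemper: $576,638 × 0.01259 = $7,259.87242
Vance City Unified SD: $576,638 × 0.01823 = $10,512.11074
Redhawk County: $576,638 × 0.00407 = $2,346.91666
Regional Park District: $576,638 × 0.00432 = $2,491.07616
Total tax = $22,609.97598
Effective rate = $22,609.97598 ÷ $1,235,400 = 1.830% of market value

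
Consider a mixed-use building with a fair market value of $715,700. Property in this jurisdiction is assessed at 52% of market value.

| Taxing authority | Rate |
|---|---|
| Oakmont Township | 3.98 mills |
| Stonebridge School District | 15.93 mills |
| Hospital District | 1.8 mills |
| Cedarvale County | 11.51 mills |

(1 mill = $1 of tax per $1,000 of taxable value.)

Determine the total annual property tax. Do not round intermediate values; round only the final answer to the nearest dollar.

$12,363

Assessed value = $715,700 × 0.52 = $372,164
Oakmont Township: $372,164 × 0.00398 = $1,481.21272
Stonebridge School District: $372,164 × 0.01593 = $5,928.57252
Hospital District: $372,164 × 0.0018 = $669.8952
Cedarvale County: $372,164 × 0.01151 = $4,283.60764
Total = $1,481.21272 + $5,928.57252 + $669.8952 + $4,283.60764 = $12,363.28808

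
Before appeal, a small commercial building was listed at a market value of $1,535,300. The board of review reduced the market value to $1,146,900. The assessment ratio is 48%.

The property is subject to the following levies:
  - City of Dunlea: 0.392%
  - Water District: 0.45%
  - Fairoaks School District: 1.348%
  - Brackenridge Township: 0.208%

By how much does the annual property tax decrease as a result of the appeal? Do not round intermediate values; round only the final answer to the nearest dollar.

Old assessed value = $1,535,300 × 0.48 = $736,944
New assessed value = $1,146,900 × 0.48 = $550,512
Combined rate = 0.00392 + 0.0045 + 0.01348 + 0.00208 = 0.02398
Old tax = $736,944 × 0.02398 = $17,671.91712
New tax = $550,512 × 0.02398 = $13,201.27776
Reduction = $17,671.91712 − $13,201.27776 = $4,470.63936

$4,471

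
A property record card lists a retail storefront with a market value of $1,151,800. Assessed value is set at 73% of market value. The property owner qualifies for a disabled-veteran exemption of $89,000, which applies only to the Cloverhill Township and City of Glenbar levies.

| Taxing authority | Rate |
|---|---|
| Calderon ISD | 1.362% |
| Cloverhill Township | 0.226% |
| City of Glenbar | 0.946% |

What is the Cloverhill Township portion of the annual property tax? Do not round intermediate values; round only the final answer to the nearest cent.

$1,699.10

Assessed value = $1,151,800 × 0.73 = $840,814
Cloverhill Township taxable value = $840,814 − $89,000 = $751,814
Cloverhill Township levy = $751,814 × 0.00226 = $1,699.09964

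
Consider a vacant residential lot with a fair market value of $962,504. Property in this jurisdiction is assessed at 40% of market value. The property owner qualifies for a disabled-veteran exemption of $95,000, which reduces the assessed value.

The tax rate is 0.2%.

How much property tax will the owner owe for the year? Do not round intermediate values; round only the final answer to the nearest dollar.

$580

Assessed value = $962,504 × 0.4 = $385,001.6
Taxable value = $385,001.6 − $95,000 = $290,001.6
Tax = $290,001.6 × 0.002 = $580.0032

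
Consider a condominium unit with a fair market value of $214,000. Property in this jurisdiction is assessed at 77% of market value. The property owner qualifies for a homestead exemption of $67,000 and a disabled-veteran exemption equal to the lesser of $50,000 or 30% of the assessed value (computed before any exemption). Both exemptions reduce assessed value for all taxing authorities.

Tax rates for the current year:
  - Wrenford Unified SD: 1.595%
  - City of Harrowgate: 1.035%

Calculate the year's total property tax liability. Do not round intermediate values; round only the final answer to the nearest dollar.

$1,271

Assessed value = $214,000 × 0.77 = $164,780
Disabled-veteran exemption = min($50,000, 30% × $164,780) = min($50,000, $49,434) = $49,434 (percentage binds)
Taxable value = $164,780 − $67,000 − $49,434 = $48,346
Wrenford Unified SD: $48,346 × 0.01595 = $771.1187
City of Harrowgate: $48,346 × 0.01035 = $500.3811
Total = $1,271.4998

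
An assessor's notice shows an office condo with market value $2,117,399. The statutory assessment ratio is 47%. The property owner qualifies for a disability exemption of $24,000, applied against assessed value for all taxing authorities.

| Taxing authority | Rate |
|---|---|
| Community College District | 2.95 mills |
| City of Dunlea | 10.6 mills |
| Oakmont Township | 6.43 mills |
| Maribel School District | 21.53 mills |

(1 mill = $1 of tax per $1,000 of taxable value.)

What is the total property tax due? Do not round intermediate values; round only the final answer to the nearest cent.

$40,313.58

Assessed value = $2,117,399 × 0.47 = $995,177.53
Taxable value = $995,177.53 − $24,000 = $971,177.53
Community College District: $971,177.53 × 0.00295 = $2,864.9737135
City of Dunlea: $971,177.53 × 0.0106 = $10,294.481818
Oakmont Township: $971,177.53 × 0.00643 = $6,244.6715179
Maribel School District: $971,177.53 × 0.02153 = $20,909.4522209
Total = $2,864.9737135 + $10,294.481818 + $6,244.6715179 + $20,909.4522209 = $40,313.5792703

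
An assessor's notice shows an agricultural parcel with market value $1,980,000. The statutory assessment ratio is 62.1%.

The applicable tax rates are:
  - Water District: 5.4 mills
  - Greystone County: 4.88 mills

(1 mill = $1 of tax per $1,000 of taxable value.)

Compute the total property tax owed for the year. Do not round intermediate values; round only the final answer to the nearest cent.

$12,640.08

Assessed value = $1,980,000 × 0.621 = $1,229,580
Water District: $1,229,580 × 0.0054 = $6,639.732
Greystone County: $1,229,580 × 0.00488 = $6,000.3504
Total = $6,639.732 + $6,000.3504 = $12,640.0824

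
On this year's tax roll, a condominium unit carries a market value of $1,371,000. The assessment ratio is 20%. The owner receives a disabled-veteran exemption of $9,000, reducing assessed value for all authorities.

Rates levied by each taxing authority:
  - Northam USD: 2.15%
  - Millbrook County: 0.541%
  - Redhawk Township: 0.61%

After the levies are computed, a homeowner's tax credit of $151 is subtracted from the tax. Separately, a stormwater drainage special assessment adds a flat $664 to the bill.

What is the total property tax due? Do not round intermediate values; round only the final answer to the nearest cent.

Assessed value = $1,371,000 × 0.2 = $274,200
Taxable value = $274,200 − $9,000 = $265,200
Northam USD: $265,200 × 0.0215 = $5,701.8
Millbrook County: $265,200 × 0.00541 = $1,434.732
Redhawk Township: $265,200 × 0.0061 = $1,617.72
Levies subtotal = $8,754.252
After credit = $8,754.252 − $151 = $8,603.252
Total = $8,603.252 + $664 = $9,267.252

$9,267.25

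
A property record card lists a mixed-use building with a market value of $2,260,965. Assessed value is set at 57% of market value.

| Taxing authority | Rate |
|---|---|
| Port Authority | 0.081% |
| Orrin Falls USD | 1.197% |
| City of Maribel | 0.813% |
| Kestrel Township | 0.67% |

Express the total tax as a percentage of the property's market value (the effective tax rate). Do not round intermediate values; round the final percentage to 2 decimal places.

1.57%

Assessed value = $2,260,965 × 0.57 = $1,288,750.05
Port Authority: $1,288,750.05 × 0.00081 = $1,043.8875405
Orrin Falls USD: $1,288,750.05 × 0.01197 = $15,426.3380985
City of Maribel: $1,288,750.05 × 0.00813 = $10,477.5379065
Kestrel Township: $1,288,750.05 × 0.0067 = $8,634.625335
Total tax = $35,582.3888805
Effective rate = $35,582.3888805 ÷ $2,260,965 = 1.57% of market value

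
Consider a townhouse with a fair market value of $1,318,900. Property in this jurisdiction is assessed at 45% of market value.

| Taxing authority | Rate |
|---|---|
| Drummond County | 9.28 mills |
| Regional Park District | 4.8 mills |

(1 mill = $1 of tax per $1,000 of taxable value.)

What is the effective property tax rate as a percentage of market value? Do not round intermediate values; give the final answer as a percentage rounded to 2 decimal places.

0.63%

Assessed value = $1,318,900 × 0.45 = $593,505
Drummond County: $593,505 × 0.00928 = $5,507.7264
Regional Park District: $593,505 × 0.0048 = $2,848.824
Total tax = $8,356.5504
Effective rate = $8,356.5504 ÷ $1,318,900 = 0.63% of market value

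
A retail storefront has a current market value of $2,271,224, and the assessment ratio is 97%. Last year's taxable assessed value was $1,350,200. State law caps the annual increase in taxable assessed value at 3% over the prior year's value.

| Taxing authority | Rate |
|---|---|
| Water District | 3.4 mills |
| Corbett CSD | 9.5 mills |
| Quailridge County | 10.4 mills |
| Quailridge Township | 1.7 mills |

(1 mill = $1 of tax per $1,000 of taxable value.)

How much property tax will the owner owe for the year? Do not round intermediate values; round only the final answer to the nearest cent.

$34,767.65

Uncapped assessed value = $2,271,224 × 0.97 = $2,203,087.28
Cap limit = $1,350,200 × 1.03 = $1,390,706
Taxable assessed value = min($2,203,087.28, $1,390,706) = $1,390,706 (cap binds)
Water District: $1,390,706 × 0.0034 = $4,728.4004
Corbett CSD: $1,390,706 × 0.0095 = $13,211.707
Quailridge County: $1,390,706 × 0.0104 = $14,463.3424
Quailridge Township: $1,390,706 × 0.0017 = $2,364.2002
Total = $34,767.65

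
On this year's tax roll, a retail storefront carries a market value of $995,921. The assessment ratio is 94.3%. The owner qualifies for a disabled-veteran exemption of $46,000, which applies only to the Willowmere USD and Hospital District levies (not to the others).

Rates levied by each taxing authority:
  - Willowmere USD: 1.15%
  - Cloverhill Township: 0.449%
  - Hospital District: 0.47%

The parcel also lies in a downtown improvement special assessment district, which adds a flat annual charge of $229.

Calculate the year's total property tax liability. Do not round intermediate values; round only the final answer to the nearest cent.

$18,914.89

Assessed value = $995,921 × 0.943 = $939,153.503
Willowmere USD: ($939,153.503 − $46,000) × 0.0115 = $893,153.503 × 0.0115 = $10,271.2652845
Cloverhill Township: $939,153.503 × 0.00449 = $4,216.79922847
Hospital District: ($939,153.503 − $46,000) × 0.0047 = $893,153.503 × 0.0047 = $4,197.8214641
Levies subtotal = $18,685.88597707
Total = $18,685.88597707 + $229 = $18,914.88597707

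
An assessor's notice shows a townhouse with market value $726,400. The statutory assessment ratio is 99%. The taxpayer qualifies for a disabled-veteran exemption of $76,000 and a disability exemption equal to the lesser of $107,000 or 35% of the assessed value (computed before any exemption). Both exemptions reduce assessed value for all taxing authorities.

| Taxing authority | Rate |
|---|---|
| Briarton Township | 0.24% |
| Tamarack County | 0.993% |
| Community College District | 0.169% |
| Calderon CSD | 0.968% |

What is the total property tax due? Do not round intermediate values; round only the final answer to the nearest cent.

$12,706.42

Assessed value = $726,400 × 0.99 = $719,136
Disability exemption = min($107,000, 35% × $719,136) = min($107,000, $251,697.6) = $107,000 (dollar cap binds)
Taxable value = $719,136 − $76,000 − $107,000 = $536,136
Briarton Township: $536,136 × 0.0024 = $1,286.7264
Tamarack County: $536,136 × 0.00993 = $5,323.83048
Community College District: $536,136 × 0.00169 = $906.06984
Calderon CSD: $536,136 × 0.00968 = $5,189.79648
Total = $12,706.4232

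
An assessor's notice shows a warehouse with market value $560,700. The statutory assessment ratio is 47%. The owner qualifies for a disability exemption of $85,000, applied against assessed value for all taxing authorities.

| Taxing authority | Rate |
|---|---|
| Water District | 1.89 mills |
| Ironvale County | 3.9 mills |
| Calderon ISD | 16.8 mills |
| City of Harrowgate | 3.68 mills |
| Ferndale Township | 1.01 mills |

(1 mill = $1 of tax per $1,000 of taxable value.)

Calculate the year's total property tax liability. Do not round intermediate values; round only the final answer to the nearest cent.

$4,870.27

Assessed value = $560,700 × 0.47 = $263,529
Taxable value = $263,529 − $85,000 = $178,529
Water District: $178,529 × 0.00189 = $337.41981
Ironvale County: $178,529 × 0.0039 = $696.2631
Calderon ISD: $178,529 × 0.0168 = $2,999.2872
City of Harrowgate: $178,529 × 0.00368 = $656.98672
Ferndale Township: $178,529 × 0.00101 = $180.31429
Total = $337.41981 + $696.2631 + $2,999.2872 + $656.98672 + $180.31429 = $4,870.27112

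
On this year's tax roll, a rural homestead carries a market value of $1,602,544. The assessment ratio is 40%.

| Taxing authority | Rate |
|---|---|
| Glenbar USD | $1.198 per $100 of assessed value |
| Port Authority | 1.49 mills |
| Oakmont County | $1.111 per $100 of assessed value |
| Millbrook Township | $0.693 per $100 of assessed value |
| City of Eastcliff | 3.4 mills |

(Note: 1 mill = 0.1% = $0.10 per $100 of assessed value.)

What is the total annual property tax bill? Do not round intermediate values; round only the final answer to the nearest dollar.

Assessed value = $1,602,544 × 0.4 = $641,017.6
Glenbar USD: $641,017.6 × 0.01198 = $7,679.390848
Port Authority: $641,017.6 × 0.00149 = $955.116224
Oakmont County: $641,017.6 × 0.01111 = $7,121.705536
Millbrook Township: $641,017.6 × 0.00693 = $4,442.251968
City of Eastcliff: $641,017.6 × 0.0034 = $2,179.45984
Total = $22,377.924416

$22,378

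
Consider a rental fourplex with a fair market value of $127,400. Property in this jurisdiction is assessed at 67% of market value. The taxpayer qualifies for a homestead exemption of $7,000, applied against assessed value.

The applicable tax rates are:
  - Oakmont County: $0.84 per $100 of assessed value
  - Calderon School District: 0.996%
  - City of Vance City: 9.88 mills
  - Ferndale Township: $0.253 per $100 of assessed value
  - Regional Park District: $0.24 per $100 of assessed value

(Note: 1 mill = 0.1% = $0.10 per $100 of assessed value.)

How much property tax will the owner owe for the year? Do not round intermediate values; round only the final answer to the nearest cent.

Assessed value = $127,400 × 0.67 = $85,358
Taxable value = $85,358 − $7,000 = $78,358
Oakmont County: $78,358 × 0.0084 = $658.2072
Calderon School District: $78,358 × 0.00996 = $780.44568
City of Vance City: $78,358 × 0.00988 = $774.17704
Ferndale Township: $78,358 × 0.00253 = $198.24574
Regional Park District: $78,358 × 0.0024 = $188.0592
Total = $2,599.13486

$2,599.13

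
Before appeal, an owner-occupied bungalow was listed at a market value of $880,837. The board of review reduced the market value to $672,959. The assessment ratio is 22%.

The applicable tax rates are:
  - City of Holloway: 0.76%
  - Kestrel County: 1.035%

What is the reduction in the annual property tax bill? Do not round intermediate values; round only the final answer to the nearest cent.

Old assessed value = $880,837 × 0.22 = $193,784.14
New assessed value = $672,959 × 0.22 = $148,050.98
Combined rate = 0.0076 + 0.01035 = 0.01795
Old tax = $193,784.14 × 0.01795 = $3,478.425313
New tax = $148,050.98 × 0.01795 = $2,657.515091
Reduction = $3,478.425313 − $2,657.515091 = $820.910222

$820.91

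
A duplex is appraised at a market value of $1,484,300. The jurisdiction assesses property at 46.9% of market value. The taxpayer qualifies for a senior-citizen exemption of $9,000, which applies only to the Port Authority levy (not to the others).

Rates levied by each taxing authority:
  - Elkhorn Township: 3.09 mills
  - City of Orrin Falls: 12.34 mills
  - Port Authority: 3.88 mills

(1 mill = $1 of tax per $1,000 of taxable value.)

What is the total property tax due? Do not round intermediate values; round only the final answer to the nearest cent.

Assessed value = $1,484,300 × 0.469 = $696,136.7
Elkhorn Township: $696,136.7 × 0.00309 = $2,151.062403
City of Orrin Falls: $696,136.7 × 0.01234 = $8,590.326878
Port Authority: ($696,136.7 − $9,000) × 0.00388 = $687,136.7 × 0.00388 = $2,666.090396
Total = $13,407.479677

$13,407.48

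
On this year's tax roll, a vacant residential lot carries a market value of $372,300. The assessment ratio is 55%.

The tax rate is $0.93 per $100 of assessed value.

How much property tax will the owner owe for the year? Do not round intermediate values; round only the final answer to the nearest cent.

Assessed value = $372,300 × 0.55 = $204,765
Tax = $204,765 × 0.0093 = $1,904.3145

$1,904.31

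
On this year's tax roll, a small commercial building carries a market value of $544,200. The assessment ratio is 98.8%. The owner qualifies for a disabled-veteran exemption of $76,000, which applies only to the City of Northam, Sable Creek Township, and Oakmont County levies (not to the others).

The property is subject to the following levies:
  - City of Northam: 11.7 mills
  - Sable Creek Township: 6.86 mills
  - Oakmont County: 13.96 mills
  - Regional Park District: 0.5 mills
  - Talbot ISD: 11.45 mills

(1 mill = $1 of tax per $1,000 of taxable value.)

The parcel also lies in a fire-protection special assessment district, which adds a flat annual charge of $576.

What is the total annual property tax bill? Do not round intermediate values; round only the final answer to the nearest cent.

$22,014.65

Assessed value = $544,200 × 0.988 = $537,669.6
City of Northam: ($537,669.6 − $76,000) × 0.0117 = $461,669.6 × 0.0117 = $5,401.53432
Sable Creek Township: ($537,669.6 − $76,000) × 0.00686 = $461,669.6 × 0.00686 = $3,167.053456
Oakmont County: ($537,669.6 − $76,000) × 0.01396 = $461,669.6 × 0.01396 = $6,444.907616
Regional Park District: $537,669.6 × 0.0005 = $268.8348
Talbot ISD: $537,669.6 × 0.01145 = $6,156.31692
Levies subtotal = $21,438.647112
Total = $21,438.647112 + $576 = $22,014.647112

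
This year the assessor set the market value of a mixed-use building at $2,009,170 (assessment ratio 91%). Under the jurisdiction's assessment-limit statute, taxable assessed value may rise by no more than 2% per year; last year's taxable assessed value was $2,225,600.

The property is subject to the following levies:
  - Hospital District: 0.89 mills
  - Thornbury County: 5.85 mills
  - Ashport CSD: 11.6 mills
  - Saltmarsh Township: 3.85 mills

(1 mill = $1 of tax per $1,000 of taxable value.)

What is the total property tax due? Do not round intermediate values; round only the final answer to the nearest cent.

Uncapped assessed value = $2,009,170 × 0.91 = $1,828,344.7
Cap limit = $2,225,600 × 1.02 = $2,270,112
Taxable assessed value = min($1,828,344.7, $2,270,112) = $1,828,344.7 (cap does not bind)
Hospital District: $1,828,344.7 × 0.00089 = $1,627.226783
Thornbury County: $1,828,344.7 × 0.00585 = $10,695.816495
Ashport CSD: $1,828,344.7 × 0.0116 = $21,208.79852
Saltmarsh Township: $1,828,344.7 × 0.00385 = $7,039.127095
Total = $40,570.968893

$40,570.97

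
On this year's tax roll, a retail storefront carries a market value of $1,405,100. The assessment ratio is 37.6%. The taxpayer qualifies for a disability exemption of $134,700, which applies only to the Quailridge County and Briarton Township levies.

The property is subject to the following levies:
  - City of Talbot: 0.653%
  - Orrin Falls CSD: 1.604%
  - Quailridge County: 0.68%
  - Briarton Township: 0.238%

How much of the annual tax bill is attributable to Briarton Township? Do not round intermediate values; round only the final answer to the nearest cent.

Assessed value = $1,405,100 × 0.376 = $528,317.6
Briarton Township taxable value = $528,317.6 − $134,700 = $393,617.6
Briarton Township levy = $393,617.6 × 0.00238 = $936.809888

$936.81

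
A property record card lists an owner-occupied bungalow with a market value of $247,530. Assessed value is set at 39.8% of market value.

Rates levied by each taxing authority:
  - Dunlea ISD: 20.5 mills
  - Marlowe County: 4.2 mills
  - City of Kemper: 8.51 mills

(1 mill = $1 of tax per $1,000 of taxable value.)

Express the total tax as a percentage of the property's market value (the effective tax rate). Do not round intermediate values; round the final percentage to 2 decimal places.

1.32%

Assessed value = $247,530 × 0.398 = $98,516.94
Dunlea ISD: $98,516.94 × 0.0205 = $2,019.59727
Marlowe County: $98,516.94 × 0.0042 = $413.771148
City of Kemper: $98,516.94 × 0.00851 = $838.3791594
Total tax = $3,271.7475774
Effective rate = $3,271.7475774 ÷ $247,530 = 1.32% of market value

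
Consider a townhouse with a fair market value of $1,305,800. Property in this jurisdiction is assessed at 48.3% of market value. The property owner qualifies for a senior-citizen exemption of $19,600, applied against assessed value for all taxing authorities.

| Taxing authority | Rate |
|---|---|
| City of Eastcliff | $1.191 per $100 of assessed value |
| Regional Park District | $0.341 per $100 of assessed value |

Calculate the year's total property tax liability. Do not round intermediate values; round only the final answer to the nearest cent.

$9,362.07

Assessed value = $1,305,800 × 0.483 = $630,701.4
Taxable value = $630,701.4 − $19,600 = $611,101.4
City of Eastcliff: $611,101.4 × 0.01191 = $7,278.217674
Regional Park District: $611,101.4 × 0.00341 = $2,083.855774
Total = $7,278.217674 + $2,083.855774 = $9,362.073448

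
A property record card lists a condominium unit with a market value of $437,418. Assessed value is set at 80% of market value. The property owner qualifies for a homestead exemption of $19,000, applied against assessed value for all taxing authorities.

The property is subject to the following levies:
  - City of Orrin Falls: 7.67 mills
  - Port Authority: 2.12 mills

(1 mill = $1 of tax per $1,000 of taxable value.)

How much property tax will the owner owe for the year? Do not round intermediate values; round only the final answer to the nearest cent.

Assessed value = $437,418 × 0.8 = $349,934.4
Taxable value = $349,934.4 − $19,000 = $330,934.4
City of Orrin Falls: $330,934.4 × 0.00767 = $2,538.266848
Port Authority: $330,934.4 × 0.00212 = $701.580928
Total = $2,538.266848 + $701.580928 = $3,239.847776

$3,239.85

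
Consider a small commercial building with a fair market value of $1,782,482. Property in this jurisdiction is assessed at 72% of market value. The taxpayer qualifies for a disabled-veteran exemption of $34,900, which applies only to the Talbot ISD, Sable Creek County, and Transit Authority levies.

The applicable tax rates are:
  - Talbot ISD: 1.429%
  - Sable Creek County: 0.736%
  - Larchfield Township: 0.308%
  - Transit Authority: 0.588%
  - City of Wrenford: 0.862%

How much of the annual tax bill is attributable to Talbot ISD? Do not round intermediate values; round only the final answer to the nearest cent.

Assessed value = $1,782,482 × 0.72 = $1,283,387.04
Talbot ISD taxable value = $1,283,387.04 − $34,900 = $1,248,487.04
Talbot ISD levy = $1,248,487.04 × 0.01429 = $17,840.8798016

$17,840.88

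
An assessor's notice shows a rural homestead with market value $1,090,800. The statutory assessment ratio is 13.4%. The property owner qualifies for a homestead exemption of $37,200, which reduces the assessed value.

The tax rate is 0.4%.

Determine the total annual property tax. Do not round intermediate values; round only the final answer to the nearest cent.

$435.87

Assessed value = $1,090,800 × 0.134 = $146,167.2
Taxable value = $146,167.2 − $37,200 = $108,967.2
Tax = $108,967.2 × 0.004 = $435.8688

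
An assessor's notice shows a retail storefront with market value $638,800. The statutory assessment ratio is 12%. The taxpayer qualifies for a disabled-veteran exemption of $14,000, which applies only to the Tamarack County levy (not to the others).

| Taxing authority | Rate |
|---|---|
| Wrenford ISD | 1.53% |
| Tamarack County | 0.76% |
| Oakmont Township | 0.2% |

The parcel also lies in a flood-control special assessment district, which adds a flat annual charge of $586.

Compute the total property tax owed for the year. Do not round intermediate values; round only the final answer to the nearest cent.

$2,388.33

Assessed value = $638,800 × 0.12 = $76,656
Wrenford ISD: $76,656 × 0.0153 = $1,172.8368
Tamarack County: ($76,656 − $14,000) × 0.0076 = $62,656 × 0.0076 = $476.1856
Oakmont Township: $76,656 × 0.002 = $153.312
Levies subtotal = $1,802.3344
Total = $1,802.3344 + $586 = $2,388.3344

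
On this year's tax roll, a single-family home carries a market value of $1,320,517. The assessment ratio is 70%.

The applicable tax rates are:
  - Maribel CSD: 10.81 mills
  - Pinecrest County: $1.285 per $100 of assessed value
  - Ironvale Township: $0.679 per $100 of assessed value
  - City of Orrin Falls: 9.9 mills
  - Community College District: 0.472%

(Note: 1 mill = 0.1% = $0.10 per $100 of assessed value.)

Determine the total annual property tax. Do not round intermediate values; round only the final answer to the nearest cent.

$41,660.99

Assessed value = $1,320,517 × 0.7 = $924,361.9
Maribel CSD: $924,361.9 × 0.01081 = $9,992.352139
Pinecrest County: $924,361.9 × 0.01285 = $11,878.050415
Ironvale Township: $924,361.9 × 0.00679 = $6,276.417301
City of Orrin Falls: $924,361.9 × 0.0099 = $9,151.18281
Community College District: $924,361.9 × 0.00472 = $4,362.988168
Total = $41,660.990833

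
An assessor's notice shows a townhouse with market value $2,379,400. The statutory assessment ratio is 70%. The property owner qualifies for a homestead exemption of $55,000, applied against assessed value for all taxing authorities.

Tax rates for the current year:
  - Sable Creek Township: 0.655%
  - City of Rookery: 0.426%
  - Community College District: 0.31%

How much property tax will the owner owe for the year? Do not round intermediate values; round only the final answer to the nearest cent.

$22,403.17

Assessed value = $2,379,400 × 0.7 = $1,665,580
Taxable value = $1,665,580 − $55,000 = $1,610,580
Sable Creek Township: $1,610,580 × 0.00655 = $10,549.299
City of Rookery: $1,610,580 × 0.00426 = $6,861.0708
Community College District: $1,610,580 × 0.0031 = $4,992.798
Total = $10,549.299 + $6,861.0708 + $4,992.798 = $22,403.1678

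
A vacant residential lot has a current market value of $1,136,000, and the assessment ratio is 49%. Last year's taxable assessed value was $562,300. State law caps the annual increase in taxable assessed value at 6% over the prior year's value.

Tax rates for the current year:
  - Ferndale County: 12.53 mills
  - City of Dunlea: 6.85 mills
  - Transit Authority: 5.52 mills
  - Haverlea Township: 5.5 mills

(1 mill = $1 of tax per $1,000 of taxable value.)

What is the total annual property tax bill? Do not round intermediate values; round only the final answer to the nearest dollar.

Uncapped assessed value = $1,136,000 × 0.49 = $556,640
Cap limit = $562,300 × 1.06 = $596,038
Taxable assessed value = min($556,640, $596,038) = $556,640 (cap does not bind)
Ferndale County: $556,640 × 0.01253 = $6,974.6992
City of Dunlea: $556,640 × 0.00685 = $3,812.984
Transit Authority: $556,640 × 0.00552 = $3,072.6528
Haverlea Township: $556,640 × 0.0055 = $3,061.52
Total = $16,921.856

$16,922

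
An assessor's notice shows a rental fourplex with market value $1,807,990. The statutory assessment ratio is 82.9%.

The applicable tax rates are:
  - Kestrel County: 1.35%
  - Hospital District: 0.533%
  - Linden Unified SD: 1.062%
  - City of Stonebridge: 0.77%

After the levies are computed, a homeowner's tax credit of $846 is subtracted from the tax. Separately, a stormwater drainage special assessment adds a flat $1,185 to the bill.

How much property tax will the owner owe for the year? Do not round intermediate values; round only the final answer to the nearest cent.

$56,020.30

Assessed value = $1,807,990 × 0.829 = $1,498,823.71
Kestrel County: $1,498,823.71 × 0.0135 = $20,234.120085
Hospital District: $1,498,823.71 × 0.00533 = $7,988.7303743
Linden Unified SD: $1,498,823.71 × 0.01062 = $15,917.5078002
City of Stonebridge: $1,498,823.71 × 0.0077 = $11,540.942567
Levies subtotal = $55,681.3008265
After credit = $55,681.3008265 − $846 = $54,835.3008265
Total = $54,835.3008265 + $1,185 = $56,020.3008265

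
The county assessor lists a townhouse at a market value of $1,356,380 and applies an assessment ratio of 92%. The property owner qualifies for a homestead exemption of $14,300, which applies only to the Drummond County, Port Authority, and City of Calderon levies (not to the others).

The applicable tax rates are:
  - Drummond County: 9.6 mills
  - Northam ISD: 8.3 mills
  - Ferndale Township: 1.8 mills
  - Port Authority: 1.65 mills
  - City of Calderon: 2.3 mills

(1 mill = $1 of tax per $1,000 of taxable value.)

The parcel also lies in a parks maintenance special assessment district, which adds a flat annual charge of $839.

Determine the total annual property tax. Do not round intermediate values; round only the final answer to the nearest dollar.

$30,157

Assessed value = $1,356,380 × 0.92 = $1,247,869.6
Drummond County: ($1,247,869.6 − $14,300) × 0.0096 = $1,233,569.6 × 0.0096 = $11,842.26816
Northam ISD: $1,247,869.6 × 0.0083 = $10,357.31768
Ferndale Township: $1,247,869.6 × 0.0018 = $2,246.16528
Port Authority: ($1,247,869.6 − $14,300) × 0.00165 = $1,233,569.6 × 0.00165 = $2,035.38984
City of Calderon: ($1,247,869.6 − $14,300) × 0.0023 = $1,233,569.6 × 0.0023 = $2,837.21008
Levies subtotal = $29,318.35104
Total = $29,318.35104 + $839 = $30,157.35104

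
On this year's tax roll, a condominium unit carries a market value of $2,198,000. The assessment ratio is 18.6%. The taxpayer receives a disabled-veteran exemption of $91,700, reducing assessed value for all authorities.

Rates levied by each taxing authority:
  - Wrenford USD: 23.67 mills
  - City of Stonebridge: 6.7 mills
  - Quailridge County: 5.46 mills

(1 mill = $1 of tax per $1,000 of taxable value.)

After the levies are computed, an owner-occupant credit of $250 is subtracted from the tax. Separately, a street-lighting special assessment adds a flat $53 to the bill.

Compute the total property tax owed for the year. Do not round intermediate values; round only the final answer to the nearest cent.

Assessed value = $2,198,000 × 0.186 = $408,828
Taxable value = $408,828 − $91,700 = $317,128
Wrenford USD: $317,128 × 0.02367 = $7,506.41976
City of Stonebridge: $317,128 × 0.0067 = $2,124.7576
Quailridge County: $317,128 × 0.00546 = $1,731.51888
Levies subtotal = $11,362.69624
After credit = $11,362.69624 − $250 = $11,112.69624
Total = $11,112.69624 + $53 = $11,165.69624

$11,165.70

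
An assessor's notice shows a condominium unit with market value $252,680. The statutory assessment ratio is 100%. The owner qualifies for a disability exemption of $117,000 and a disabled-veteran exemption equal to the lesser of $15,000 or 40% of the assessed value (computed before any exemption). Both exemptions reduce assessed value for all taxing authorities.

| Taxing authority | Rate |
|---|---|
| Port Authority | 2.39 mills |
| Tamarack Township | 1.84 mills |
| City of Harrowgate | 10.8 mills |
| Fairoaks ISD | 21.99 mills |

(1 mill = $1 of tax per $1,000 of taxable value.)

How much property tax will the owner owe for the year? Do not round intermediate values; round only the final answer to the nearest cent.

Assessed value = $252,680 × 1 = $252,680
Disabled-veteran exemption = min($15,000, 40% × $252,680) = min($15,000, $101,072) = $15,000 (dollar cap binds)
Taxable value = $252,680 − $117,000 − $15,000 = $120,680
Port Authority: $120,680 × 0.00239 = $288.4252
Tamarack Township: $120,680 × 0.00184 = $222.0512
City of Harrowgate: $120,680 × 0.0108 = $1,303.344
Fairoaks ISD: $120,680 × 0.02199 = $2,653.7532
Total = $4,467.5736

$4,467.57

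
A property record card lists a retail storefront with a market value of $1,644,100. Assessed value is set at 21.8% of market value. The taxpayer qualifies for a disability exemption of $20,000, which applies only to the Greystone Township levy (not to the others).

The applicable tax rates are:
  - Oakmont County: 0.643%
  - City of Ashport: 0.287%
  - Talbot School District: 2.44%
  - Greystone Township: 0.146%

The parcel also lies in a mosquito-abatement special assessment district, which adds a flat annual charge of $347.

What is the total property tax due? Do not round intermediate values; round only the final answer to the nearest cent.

Assessed value = $1,644,100 × 0.218 = $358,413.8
Oakmont County: $358,413.8 × 0.00643 = $2,304.600734
City of Ashport: $358,413.8 × 0.00287 = $1,028.647606
Talbot School District: $358,413.8 × 0.0244 = $8,745.29672
Greystone Township: ($358,413.8 − $20,000) × 0.00146 = $338,413.8 × 0.00146 = $494.084148
Levies subtotal = $12,572.629208
Total = $12,572.629208 + $347 = $12,919.629208

$12,919.63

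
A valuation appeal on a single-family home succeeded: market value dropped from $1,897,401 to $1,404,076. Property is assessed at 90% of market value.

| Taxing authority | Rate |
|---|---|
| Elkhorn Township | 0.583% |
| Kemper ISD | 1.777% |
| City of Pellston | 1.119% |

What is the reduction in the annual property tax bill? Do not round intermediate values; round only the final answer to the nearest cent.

$15,446.50

Old assessed value = $1,897,401 × 0.9 = $1,707,660.9
New assessed value = $1,404,076 × 0.9 = $1,263,668.4
Combined rate = 0.00583 + 0.01777 + 0.01119 = 0.03479
Old tax = $1,707,660.9 × 0.03479 = $59,409.522711
New tax = $1,263,668.4 × 0.03479 = $43,963.023636
Reduction = $59,409.522711 − $43,963.023636 = $15,446.499075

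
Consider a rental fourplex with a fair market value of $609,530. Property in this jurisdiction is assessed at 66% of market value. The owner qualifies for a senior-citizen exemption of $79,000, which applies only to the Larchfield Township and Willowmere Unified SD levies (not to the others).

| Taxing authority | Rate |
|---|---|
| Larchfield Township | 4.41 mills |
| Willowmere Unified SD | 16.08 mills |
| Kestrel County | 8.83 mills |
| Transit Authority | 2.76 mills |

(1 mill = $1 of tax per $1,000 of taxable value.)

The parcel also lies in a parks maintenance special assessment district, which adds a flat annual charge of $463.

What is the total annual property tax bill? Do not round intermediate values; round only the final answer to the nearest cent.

Assessed value = $609,530 × 0.66 = $402,289.8
Larchfield Township: ($402,289.8 − $79,000) × 0.00441 = $323,289.8 × 0.00441 = $1,425.708018
Willowmere Unified SD: ($402,289.8 − $79,000) × 0.01608 = $323,289.8 × 0.01608 = $5,198.499984
Kestrel County: $402,289.8 × 0.00883 = $3,552.218934
Transit Authority: $402,289.8 × 0.00276 = $1,110.319848
Levies subtotal = $11,286.746784
Total = $11,286.746784 + $463 = $11,749.746784

$11,749.75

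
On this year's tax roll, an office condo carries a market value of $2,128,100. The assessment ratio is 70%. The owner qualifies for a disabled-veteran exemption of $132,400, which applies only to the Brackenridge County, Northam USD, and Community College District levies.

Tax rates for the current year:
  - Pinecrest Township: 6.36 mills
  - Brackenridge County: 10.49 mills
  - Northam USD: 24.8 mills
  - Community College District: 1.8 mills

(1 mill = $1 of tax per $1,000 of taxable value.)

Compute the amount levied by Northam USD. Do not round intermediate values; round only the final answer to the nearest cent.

$33,660.30

Assessed value = $2,128,100 × 0.7 = $1,489,670
Northam USD taxable value = $1,489,670 − $132,400 = $1,357,270
Northam USD levy = $1,357,270 × 0.0248 = $33,660.296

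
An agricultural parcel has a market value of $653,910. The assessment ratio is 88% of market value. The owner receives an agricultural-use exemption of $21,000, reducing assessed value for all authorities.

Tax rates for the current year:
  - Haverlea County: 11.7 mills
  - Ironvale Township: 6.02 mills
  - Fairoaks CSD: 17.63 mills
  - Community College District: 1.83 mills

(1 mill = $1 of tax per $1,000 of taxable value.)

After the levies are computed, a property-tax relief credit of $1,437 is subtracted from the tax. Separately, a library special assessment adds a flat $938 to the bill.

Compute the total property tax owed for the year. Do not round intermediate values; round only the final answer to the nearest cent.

Assessed value = $653,910 × 0.88 = $575,440.8
Taxable value = $575,440.8 − $21,000 = $554,440.8
Haverlea County: $554,440.8 × 0.0117 = $6,486.95736
Ironvale Township: $554,440.8 × 0.00602 = $3,337.733616
Fairoaks CSD: $554,440.8 × 0.01763 = $9,774.791304
Community College District: $554,440.8 × 0.00183 = $1,014.626664
Levies subtotal = $20,614.108944
After credit = $20,614.108944 − $1,437 = $19,177.108944
Total = $19,177.108944 + $938 = $20,115.108944

$20,115.11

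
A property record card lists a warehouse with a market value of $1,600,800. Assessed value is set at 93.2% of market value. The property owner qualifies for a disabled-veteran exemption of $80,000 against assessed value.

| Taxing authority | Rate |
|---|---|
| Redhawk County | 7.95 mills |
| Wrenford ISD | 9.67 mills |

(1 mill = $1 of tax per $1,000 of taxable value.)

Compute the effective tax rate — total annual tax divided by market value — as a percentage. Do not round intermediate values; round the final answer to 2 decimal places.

Assessed value = $1,600,800 × 0.932 = $1,491,945.6
Taxable value = $1,491,945.6 − $80,000 = $1,411,945.6
Redhawk County: $1,411,945.6 × 0.00795 = $11,224.96752
Wrenford ISD: $1,411,945.6 × 0.00967 = $13,653.513952
Total tax = $24,878.481472
Effective rate = $24,878.481472 ÷ $1,600,800 = 1.55% of market value

1.55%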